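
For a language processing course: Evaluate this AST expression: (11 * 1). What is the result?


Expression: (11 * 1)
Evaluating step by step:
  11 * 1 = 11
Result: 11

11


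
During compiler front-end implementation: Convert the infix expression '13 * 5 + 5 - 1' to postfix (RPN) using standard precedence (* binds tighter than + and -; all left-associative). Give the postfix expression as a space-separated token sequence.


Applying the shunting-yard algorithm:
  Operand 13 -> output
  Push '*' onto operator stack -> op-stack: [*]
  Operand 5 -> output
  See '+' (prec 1); top '*' (prec 2) >= it -> pop '*' to output
  Push '+' onto operator stack -> op-stack: [+]
  Operand 5 -> output
  See '-' (prec 1); top '+' (prec 1) >= it -> pop '+' to output
  Push '-' onto operator stack -> op-stack: [-]
  Operand 1 -> output
  End of input: pop '-' to output
Postfix result: 13 5 * 5 + 1 -

13 5 * 5 + 1 -


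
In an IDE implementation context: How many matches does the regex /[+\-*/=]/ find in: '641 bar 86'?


Pattern: /[+\-*/=]/ (operators)
Input: '641 bar 86'
Scanning for matches:
Total matches: 0

0


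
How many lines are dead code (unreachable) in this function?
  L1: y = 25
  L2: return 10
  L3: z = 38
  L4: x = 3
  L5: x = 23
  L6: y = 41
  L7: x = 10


Analyzing control flow:
  L1: reachable (before return)
  L2: reachable (return statement)
  L3: DEAD (after return at L2)
  L4: DEAD (after return at L2)
  L5: DEAD (after return at L2)
  L6: DEAD (after return at L2)
  L7: DEAD (after return at L2)
Return at L2, total lines = 7
Dead lines: L3 through L7
Count: 5

5


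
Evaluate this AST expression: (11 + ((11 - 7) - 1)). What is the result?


Expression: (11 + ((11 - 7) - 1))
Evaluating step by step:
  11 - 7 = 4
  4 - 1 = 3
  11 + 3 = 14
Result: 14

14


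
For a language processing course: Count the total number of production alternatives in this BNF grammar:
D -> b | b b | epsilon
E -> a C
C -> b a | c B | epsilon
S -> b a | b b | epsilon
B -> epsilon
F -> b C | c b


Counting alternatives per rule:
  D: 3 alternative(s)
  E: 1 alternative(s)
  C: 3 alternative(s)
  S: 3 alternative(s)
  B: 1 alternative(s)
  F: 2 alternative(s)
Sum: 3 + 1 + 3 + 3 + 1 + 2 = 13

13


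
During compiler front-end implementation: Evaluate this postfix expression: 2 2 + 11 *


Processing tokens left to right:
Push 2, Push 2
Pop 2 and 2, compute 2 + 2 = 4, push 4
Push 11
Pop 4 and 11, compute 4 * 11 = 44, push 44
Stack result: 44

44


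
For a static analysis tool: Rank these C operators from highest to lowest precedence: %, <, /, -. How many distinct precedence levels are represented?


Looking up precedence for each operator:
  % -> precedence 6
  < -> precedence 4
  / -> precedence 6
  - -> precedence 5
Sorted highest to lowest: %, /, -, <
Distinct precedence values: [6, 5, 4]
Number of distinct levels: 3

3


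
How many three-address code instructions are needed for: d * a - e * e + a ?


Expression: d * a - e * e + a
Generating three-address code (respecting * over +/- precedence):
  Instruction 1: t1 = d * a
  Instruction 2: t2 = e * e
  Instruction 3: t3 = t1 - t2
  Instruction 4: t4 = t3 + a
Total instructions: 4

4


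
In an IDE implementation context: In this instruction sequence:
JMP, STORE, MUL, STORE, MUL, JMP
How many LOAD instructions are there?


Scanning instruction sequence for LOAD:
  Position 1: JMP
  Position 2: STORE
  Position 3: MUL
  Position 4: STORE
  Position 5: MUL
  Position 6: JMP
Matches at positions: []
Total LOAD count: 0

0


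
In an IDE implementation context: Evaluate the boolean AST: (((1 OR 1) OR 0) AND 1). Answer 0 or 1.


Step 1: Evaluate inner node
  1 OR 1 = 1
Step 2: Evaluate next node
  1 OR 0 = 1
Step 3: Evaluate root node
  1 AND 1 = 1

1


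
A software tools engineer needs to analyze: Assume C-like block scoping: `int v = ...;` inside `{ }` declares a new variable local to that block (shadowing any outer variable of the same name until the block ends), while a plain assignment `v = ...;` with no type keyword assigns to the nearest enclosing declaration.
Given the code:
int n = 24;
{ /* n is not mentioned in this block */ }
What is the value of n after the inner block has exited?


Analyzing scoping rules:
Outer scope: declares n = 24
Inner block: n is neither redeclared nor assigned -> unchanged
After the block -> 24
Result: 24

24


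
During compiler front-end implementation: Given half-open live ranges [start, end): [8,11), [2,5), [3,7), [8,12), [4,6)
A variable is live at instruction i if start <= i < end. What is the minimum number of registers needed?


Live ranges:
  Var0: [8, 11)
  Var1: [2, 5)
  Var2: [3, 7)
  Var3: [8, 12)
  Var4: [4, 6)
Sweep-line events (position, delta, active):
  pos=2 start -> active=1
  pos=3 start -> active=2
  pos=4 start -> active=3
  pos=5 end -> active=2
  pos=6 end -> active=1
  pos=7 end -> active=0
  pos=8 start -> active=1
  pos=8 start -> active=2
  pos=11 end -> active=1
  pos=12 end -> active=0
Maximum simultaneous active: 3
Minimum registers needed: 3

3


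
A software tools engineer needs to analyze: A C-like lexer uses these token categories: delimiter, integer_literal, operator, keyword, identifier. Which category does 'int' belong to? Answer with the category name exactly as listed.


Token: 'int'
Checking categories:
  identifier: no
  integer_literal: no
  operator: no
  keyword: YES
  delimiter: no
Category: keyword

keyword


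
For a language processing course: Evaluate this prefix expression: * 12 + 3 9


Parsing prefix expression: * 12 + 3 9
Step 1: Innermost operation '+ 3 9'
  3 + 9 = 12
Step 2: Outer operation '* 12 [12]'
  12 * 12 = 144

144


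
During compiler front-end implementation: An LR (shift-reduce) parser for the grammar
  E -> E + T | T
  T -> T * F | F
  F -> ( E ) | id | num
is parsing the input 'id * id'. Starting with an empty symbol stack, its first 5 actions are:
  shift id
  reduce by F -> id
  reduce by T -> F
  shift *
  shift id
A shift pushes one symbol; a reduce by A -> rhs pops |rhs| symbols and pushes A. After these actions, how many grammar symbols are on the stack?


Tracking the symbol stack through each action:
  Action 1: shift 'id' : push -> stack = [id] (size 1)
  Action 2: reduce by F -> id : pop 1, push F -> stack = [F] (size 1)
  Action 3: reduce by T -> F : pop 1, push T -> stack = [T] (size 1)
  Action 4: shift '*' : push -> stack = [T, *] (size 2)
  Action 5: shift 'id' : push -> stack = [T, *, id] (size 3)
Final stack size: 3

3


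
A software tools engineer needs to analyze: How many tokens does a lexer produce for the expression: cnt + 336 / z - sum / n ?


Scanning 'cnt + 336 / z - sum / n'
Token 1: 'cnt' -> identifier
Token 2: '+' -> operator
Token 3: '336' -> integer_literal
Token 4: '/' -> operator
Token 5: 'z' -> identifier
Token 6: '-' -> operator
Token 7: 'sum' -> identifier
Token 8: '/' -> operator
Token 9: 'n' -> identifier
Total tokens: 9

9


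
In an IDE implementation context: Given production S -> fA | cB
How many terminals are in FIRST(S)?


Production: S -> fA | cB
Examining each alternative for leading terminals:
  S -> fA : first terminal = 'f'
  S -> cB : first terminal = 'c'
FIRST(S) = {c, f}
Count: 2

2


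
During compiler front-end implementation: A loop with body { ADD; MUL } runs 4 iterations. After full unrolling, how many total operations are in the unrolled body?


Loop body operations: ADD, MUL (2 ops per iteration)
Unrolling 4 iterations:
  Iteration 1: ADD, MUL (2 ops)
  Iteration 2: ADD, MUL (2 ops)
  Iteration 3: ADD, MUL (2 ops)
  Iteration 4: ADD, MUL (2 ops)
Total: 4 iterations * 2 ops/iter = 8 operations

8


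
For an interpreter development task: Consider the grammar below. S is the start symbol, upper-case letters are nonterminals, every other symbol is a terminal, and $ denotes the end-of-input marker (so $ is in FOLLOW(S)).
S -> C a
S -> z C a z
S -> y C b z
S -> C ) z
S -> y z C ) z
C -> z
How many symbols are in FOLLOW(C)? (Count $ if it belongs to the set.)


S is the start symbol and does not occur in any rule body, so FOLLOW(S) = {$}.
Examining every occurrence of C in a rule body:
  S -> C a : C is followed by terminal 'a' -> add 'a'
  S -> z C a z : C is followed by terminal 'a' -> add 'a' (already in the set)
  S -> y C b z : C is followed by terminal 'b' -> add 'b'
  S -> C ) z : C is followed by terminal ')' -> add ')'
  S -> y z C ) z : C is followed by terminal ')' -> add ')' (already in the set)
  C -> z : C does not occur in the body -> contributes nothing
FOLLOW(C) = {), a, b}
Count: 3

3


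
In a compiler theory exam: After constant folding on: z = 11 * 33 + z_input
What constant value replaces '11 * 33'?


Identifying constant sub-expression:
  Original: z = 11 * 33 + z_input
  11 and 33 are both compile-time constants
  Evaluating: 11 * 33 = 363
  After folding: z = 363 + z_input

363


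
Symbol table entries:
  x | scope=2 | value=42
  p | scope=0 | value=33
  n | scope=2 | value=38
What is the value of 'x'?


Searching symbol table for 'x':
  x | scope=2 | value=42 <- MATCH
  p | scope=0 | value=33
  n | scope=2 | value=38
Found 'x' at scope 2 with value 42

42


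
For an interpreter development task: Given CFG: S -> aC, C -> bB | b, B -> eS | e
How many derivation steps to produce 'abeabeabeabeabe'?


Grammar: S -> aC, C -> bB | b, B -> eS | e
Deriving 'abeabeabeabeabe':
Step 1: S -> aC => aC
Step 2: C -> bB => abB
Step 3: B -> eS => abeS
Step 4: S -> aC => abeaC
Step 5: C -> bB => abeabB
Step 6: B -> eS => abeabeS
Step 7: S -> aC => abeabeaC
Step 8: C -> bB => abeabeabB
Step 9: B -> eS => abeabeabeS
Step 10: S -> aC => abeabeabeaC
Step 11: C -> bB => abeabeabeabB
Step 12: B -> eS => abeabeabeabeS
Step 13: S -> aC => abeabeabeabeaC
Step 14: C -> bB => abeabeabeabeabB
Step 15: B -> e => abeabeabeabeabe
Total derivation steps: 15

15


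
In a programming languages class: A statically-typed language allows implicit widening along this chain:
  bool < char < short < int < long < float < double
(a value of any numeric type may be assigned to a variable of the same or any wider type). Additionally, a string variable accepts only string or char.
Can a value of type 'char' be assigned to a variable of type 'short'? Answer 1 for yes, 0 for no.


Target variable type: short
Source value type: char
Numeric ranks: char=1, short=2
Widening allowed iff rank(source) <= rank(target): 1 <= 2? Yes
Result: 1

1


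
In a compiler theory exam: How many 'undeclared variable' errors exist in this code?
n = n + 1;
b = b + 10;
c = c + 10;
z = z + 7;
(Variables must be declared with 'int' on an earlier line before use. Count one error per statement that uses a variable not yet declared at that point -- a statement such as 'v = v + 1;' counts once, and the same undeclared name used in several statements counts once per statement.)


Scanning code line by line:
  Line 1: use 'n' -> ERROR (undeclared)
  Line 2: use 'b' -> ERROR (undeclared)
  Line 3: use 'c' -> ERROR (undeclared)
  Line 4: use 'z' -> ERROR (undeclared)
Total undeclared variable errors: 4

4


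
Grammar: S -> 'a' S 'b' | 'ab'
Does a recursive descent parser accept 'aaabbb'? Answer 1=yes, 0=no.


Grammar accepts strings of the form a^n b^n (n >= 1)
Word: 'aaabbb'
Counting: 3 a's and 3 b's
Check: 3 == 3? Yes
Derivation (S -> aSb applied 2 time(s), then S -> ab): S => aSb => aaSbb => aaabbb
Accepted

1


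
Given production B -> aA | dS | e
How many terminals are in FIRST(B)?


Production: B -> aA | dS | e
Examining each alternative for leading terminals:
  B -> aA : first terminal = 'a'
  B -> dS : first terminal = 'd'
  B -> e : first terminal = 'e'
FIRST(B) = {a, d, e}
Count: 3

3


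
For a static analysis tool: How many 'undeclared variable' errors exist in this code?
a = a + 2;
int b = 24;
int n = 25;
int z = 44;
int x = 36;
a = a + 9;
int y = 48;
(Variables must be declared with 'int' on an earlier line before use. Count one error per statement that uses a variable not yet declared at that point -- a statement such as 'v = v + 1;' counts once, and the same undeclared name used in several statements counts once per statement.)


Scanning code line by line:
  Line 1: use 'a' -> ERROR (undeclared)
  Line 2: declare 'b' -> declared = ['b']
  Line 3: declare 'n' -> declared = ['b', 'n']
  Line 4: declare 'z' -> declared = ['b', 'n', 'z']
  Line 5: declare 'x' -> declared = ['b', 'n', 'x', 'z']
  Line 6: use 'a' -> ERROR (undeclared)
  Line 7: declare 'y' -> declared = ['b', 'n', 'x', 'y', 'z']
Total undeclared variable errors: 2

2


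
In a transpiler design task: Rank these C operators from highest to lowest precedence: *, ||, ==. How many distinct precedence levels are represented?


Looking up precedence for each operator:
  * -> precedence 6
  || -> precedence 1
  == -> precedence 3
Sorted highest to lowest: *, ==, ||
Distinct precedence values: [6, 3, 1]
Number of distinct levels: 3

3


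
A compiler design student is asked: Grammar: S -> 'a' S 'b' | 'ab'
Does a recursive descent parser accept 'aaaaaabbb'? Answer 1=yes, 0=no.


Grammar accepts strings of the form a^n b^n (n >= 1)
Word: 'aaaaaabbb'
Counting: 6 a's and 3 b's
Check: 6 == 3? No
Mismatch: a-count != b-count
Rejected

0


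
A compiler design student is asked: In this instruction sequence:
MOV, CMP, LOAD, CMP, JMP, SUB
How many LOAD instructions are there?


Scanning instruction sequence for LOAD:
  Position 1: MOV
  Position 2: CMP
  Position 3: LOAD <- MATCH
  Position 4: CMP
  Position 5: JMP
  Position 6: SUB
Matches at positions: [3]
Total LOAD count: 1

1


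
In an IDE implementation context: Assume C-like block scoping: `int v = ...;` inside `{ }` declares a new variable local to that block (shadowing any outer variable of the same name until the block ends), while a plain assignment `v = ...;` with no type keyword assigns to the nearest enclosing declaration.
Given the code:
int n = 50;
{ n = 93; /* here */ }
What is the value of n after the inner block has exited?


Analyzing scoping rules:
Outer scope: declares n = 50
Inner block: 'n = 93;' has no type keyword, so it is an assignment to the outer n (no shadowing)
The assignment changed the outer variable itself, so the new value persists after the block -> 93
Result: 93

93


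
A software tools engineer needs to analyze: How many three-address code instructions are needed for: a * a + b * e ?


Expression: a * a + b * e
Generating three-address code (respecting * over +/- precedence):
  Instruction 1: t1 = a * a
  Instruction 2: t2 = b * e
  Instruction 3: t3 = t1 + t2
Total instructions: 3

3


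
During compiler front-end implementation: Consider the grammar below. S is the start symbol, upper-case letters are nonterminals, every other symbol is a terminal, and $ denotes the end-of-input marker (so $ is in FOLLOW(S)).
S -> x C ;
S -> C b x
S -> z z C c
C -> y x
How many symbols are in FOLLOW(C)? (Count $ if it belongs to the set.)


S is the start symbol and does not occur in any rule body, so FOLLOW(S) = {$}.
Examining every occurrence of C in a rule body:
  S -> x C ; : C is followed by terminal ';' -> add ';'
  S -> C b x : C is followed by terminal 'b' -> add 'b'
  S -> z z C c : C is followed by terminal 'c' -> add 'c'
  C -> y x : C does not occur in the body -> contributes nothing
FOLLOW(C) = {;, b, c}
Count: 3

3


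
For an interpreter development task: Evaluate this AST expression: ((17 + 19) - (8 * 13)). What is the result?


Expression: ((17 + 19) - (8 * 13))
Evaluating step by step:
  17 + 19 = 36
  8 * 13 = 104
  36 - 104 = -68
Result: -68

-68


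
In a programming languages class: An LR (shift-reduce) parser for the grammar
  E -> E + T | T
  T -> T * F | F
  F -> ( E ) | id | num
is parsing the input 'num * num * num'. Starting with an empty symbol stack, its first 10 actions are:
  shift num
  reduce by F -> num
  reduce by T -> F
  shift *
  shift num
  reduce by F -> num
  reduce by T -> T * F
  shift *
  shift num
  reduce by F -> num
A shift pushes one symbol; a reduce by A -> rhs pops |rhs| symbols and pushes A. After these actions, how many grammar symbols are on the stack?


Tracking the symbol stack through each action:
  Action 1: shift 'num' : push -> stack = [num] (size 1)
  Action 2: reduce by F -> num : pop 1, push F -> stack = [F] (size 1)
  Action 3: reduce by T -> F : pop 1, push T -> stack = [T] (size 1)
  Action 4: shift '*' : push -> stack = [T, *] (size 2)
  Action 5: shift 'num' : push -> stack = [T, *, num] (size 3)
  Action 6: reduce by F -> num : pop 1, push F -> stack = [T, *, F] (size 3)
  Action 7: reduce by T -> T * F : pop 3, push T -> stack = [T] (size 1)
  Action 8: shift '*' : push -> stack = [T, *] (size 2)
  Action 9: shift 'num' : push -> stack = [T, *, num] (size 3)
  Action 10: reduce by F -> num : pop 1, push F -> stack = [T, *, F] (size 3)
Final stack size: 3

3


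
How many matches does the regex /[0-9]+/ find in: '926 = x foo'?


Pattern: /[0-9]+/ (int literals)
Input: '926 = x foo'
Scanning for matches:
  Match 1: '926'
Total matches: 1

1


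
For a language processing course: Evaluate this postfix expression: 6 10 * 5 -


Processing tokens left to right:
Push 6, Push 10
Pop 6 and 10, compute 6 * 10 = 60, push 60
Push 5
Pop 60 and 5, compute 60 - 5 = 55, push 55
Stack result: 55

55


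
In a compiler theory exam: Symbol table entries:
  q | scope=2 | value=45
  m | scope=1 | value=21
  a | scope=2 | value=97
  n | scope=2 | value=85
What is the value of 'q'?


Searching symbol table for 'q':
  q | scope=2 | value=45 <- MATCH
  m | scope=1 | value=21
  a | scope=2 | value=97
  n | scope=2 | value=85
Found 'q' at scope 2 with value 45

45


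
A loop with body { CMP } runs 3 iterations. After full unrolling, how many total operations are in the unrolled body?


Loop body operations: CMP (1 op per iteration)
Unrolling 3 iterations:
  Iteration 1: CMP (1 ops)
  Iteration 2: CMP (1 ops)
  Iteration 3: CMP (1 ops)
Total: 3 iterations * 1 ops/iter = 3 operations

3


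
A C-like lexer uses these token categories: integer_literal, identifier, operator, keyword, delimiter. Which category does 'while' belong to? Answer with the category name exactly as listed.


Token: 'while'
Checking categories:
  identifier: no
  integer_literal: no
  operator: no
  keyword: YES
  delimiter: no
Category: keyword

keyword


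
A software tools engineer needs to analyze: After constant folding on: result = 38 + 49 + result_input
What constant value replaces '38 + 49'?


Identifying constant sub-expression:
  Original: result = 38 + 49 + result_input
  38 and 49 are both compile-time constants
  Evaluating: 38 + 49 = 87
  After folding: result = 87 + result_input

87


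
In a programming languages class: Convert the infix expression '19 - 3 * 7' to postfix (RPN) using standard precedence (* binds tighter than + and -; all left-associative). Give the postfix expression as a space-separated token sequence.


Applying the shunting-yard algorithm:
  Operand 19 -> output
  Push '-' onto operator stack -> op-stack: [-]
  Operand 3 -> output
  Push '*' onto operator stack -> op-stack: [-, *]
  Operand 7 -> output
  End of input: pop '*' to output
  End of input: pop '-' to output
Postfix result: 19 3 7 * -

19 3 7 * -


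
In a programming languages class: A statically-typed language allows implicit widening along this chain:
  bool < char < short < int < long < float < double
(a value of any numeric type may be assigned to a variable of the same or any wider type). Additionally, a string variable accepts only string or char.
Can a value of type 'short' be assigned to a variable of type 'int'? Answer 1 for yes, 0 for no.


Target variable type: int
Source value type: short
Numeric ranks: short=2, int=3
Widening allowed iff rank(source) <= rank(target): 2 <= 3? Yes
Result: 1

1


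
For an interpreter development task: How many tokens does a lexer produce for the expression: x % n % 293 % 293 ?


Scanning 'x % n % 293 % 293'
Token 1: 'x' -> identifier
Token 2: '%' -> operator
Token 3: 'n' -> identifier
Token 4: '%' -> operator
Token 5: '293' -> integer_literal
Token 6: '%' -> operator
Token 7: '293' -> integer_literal
Total tokens: 7

7


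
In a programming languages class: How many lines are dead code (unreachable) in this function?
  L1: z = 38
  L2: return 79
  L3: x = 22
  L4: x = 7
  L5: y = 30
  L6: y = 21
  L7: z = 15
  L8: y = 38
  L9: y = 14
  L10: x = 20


Analyzing control flow:
  L1: reachable (before return)
  L2: reachable (return statement)
  L3: DEAD (after return at L2)
  L4: DEAD (after return at L2)
  L5: DEAD (after return at L2)
  L6: DEAD (after return at L2)
  L7: DEAD (after return at L2)
  L8: DEAD (after return at L2)
  L9: DEAD (after return at L2)
  L10: DEAD (after return at L2)
Return at L2, total lines = 10
Dead lines: L3 through L10
Count: 8

8


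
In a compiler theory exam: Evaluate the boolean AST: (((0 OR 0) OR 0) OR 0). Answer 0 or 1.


Step 1: Evaluate inner node
  0 OR 0 = 0
Step 2: Evaluate next node
  0 OR 0 = 0
Step 3: Evaluate root node
  0 OR 0 = 0

0


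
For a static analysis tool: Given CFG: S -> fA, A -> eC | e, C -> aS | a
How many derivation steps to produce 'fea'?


Grammar: S -> fA, A -> eC | e, C -> aS | a
Deriving 'fea':
Step 1: S -> fA => fA
Step 2: A -> eC => feC
Step 3: C -> a => fea
Total derivation steps: 3

3


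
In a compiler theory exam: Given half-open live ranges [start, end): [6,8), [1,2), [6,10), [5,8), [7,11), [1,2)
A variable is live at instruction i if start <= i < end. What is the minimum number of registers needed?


Live ranges:
  Var0: [6, 8)
  Var1: [1, 2)
  Var2: [6, 10)
  Var3: [5, 8)
  Var4: [7, 11)
  Var5: [1, 2)
Sweep-line events (position, delta, active):
  pos=1 start -> active=1
  pos=1 start -> active=2
  pos=2 end -> active=1
  pos=2 end -> active=0
  pos=5 start -> active=1
  pos=6 start -> active=2
  pos=6 start -> active=3
  pos=7 start -> active=4
  pos=8 end -> active=3
  pos=8 end -> active=2
  pos=10 end -> active=1
  pos=11 end -> active=0
Maximum simultaneous active: 4
Minimum registers needed: 4

4


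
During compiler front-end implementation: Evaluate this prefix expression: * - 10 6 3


Parsing prefix expression: * - 10 6 3
Step 1: Innermost operation '- 10 6'
  10 - 6 = 4
Step 2: Outer operation '* [4] 3'
  4 * 3 = 12

12


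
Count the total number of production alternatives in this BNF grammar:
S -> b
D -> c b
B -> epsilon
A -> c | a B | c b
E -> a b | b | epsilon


Counting alternatives per rule:
  S: 1 alternative(s)
  D: 1 alternative(s)
  B: 1 alternative(s)
  A: 3 alternative(s)
  E: 3 alternative(s)
Sum: 1 + 1 + 1 + 3 + 3 = 9

9


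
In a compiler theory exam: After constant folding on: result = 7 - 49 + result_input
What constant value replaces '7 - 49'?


Identifying constant sub-expression:
  Original: result = 7 - 49 + result_input
  7 and 49 are both compile-time constants
  Evaluating: 7 - 49 = -42
  After folding: result = -42 + result_input

-42


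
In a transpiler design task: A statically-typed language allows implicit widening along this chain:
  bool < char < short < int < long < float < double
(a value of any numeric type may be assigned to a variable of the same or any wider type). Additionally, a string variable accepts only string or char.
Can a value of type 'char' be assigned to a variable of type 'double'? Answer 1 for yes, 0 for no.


Target variable type: double
Source value type: char
Numeric ranks: char=1, double=6
Widening allowed iff rank(source) <= rank(target): 1 <= 6? Yes
Result: 1

1


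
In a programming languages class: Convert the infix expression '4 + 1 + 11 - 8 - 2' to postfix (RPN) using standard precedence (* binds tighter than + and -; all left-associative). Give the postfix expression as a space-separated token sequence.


Applying the shunting-yard algorithm:
  Operand 4 -> output
  Push '+' onto operator stack -> op-stack: [+]
  Operand 1 -> output
  See '+' (prec 1); top '+' (prec 1) >= it -> pop '+' to output
  Push '+' onto operator stack -> op-stack: [+]
  Operand 11 -> output
  See '-' (prec 1); top '+' (prec 1) >= it -> pop '+' to output
  Push '-' onto operator stack -> op-stack: [-]
  Operand 8 -> output
  See '-' (prec 1); top '-' (prec 1) >= it -> pop '-' to output
  Push '-' onto operator stack -> op-stack: [-]
  Operand 2 -> output
  End of input: pop '-' to output
Postfix result: 4 1 + 11 + 8 - 2 -

4 1 + 11 + 8 - 2 -


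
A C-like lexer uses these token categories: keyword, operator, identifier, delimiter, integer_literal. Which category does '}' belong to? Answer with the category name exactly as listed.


Token: '}'
Checking categories:
  identifier: no
  integer_literal: no
  operator: no
  keyword: no
  delimiter: YES
Category: delimiter

delimiter


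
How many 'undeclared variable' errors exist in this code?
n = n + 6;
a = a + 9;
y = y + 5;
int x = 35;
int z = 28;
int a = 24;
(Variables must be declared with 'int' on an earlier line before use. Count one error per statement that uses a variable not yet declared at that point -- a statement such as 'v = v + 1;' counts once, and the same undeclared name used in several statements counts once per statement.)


Scanning code line by line:
  Line 1: use 'n' -> ERROR (undeclared)
  Line 2: use 'a' -> ERROR (undeclared)
  Line 3: use 'y' -> ERROR (undeclared)
  Line 4: declare 'x' -> declared = ['x']
  Line 5: declare 'z' -> declared = ['x', 'z']
  Line 6: declare 'a' -> declared = ['a', 'x', 'z']
Total undeclared variable errors: 3

3


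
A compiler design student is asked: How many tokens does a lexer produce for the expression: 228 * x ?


Scanning '228 * x'
Token 1: '228' -> integer_literal
Token 2: '*' -> operator
Token 3: 'x' -> identifier
Total tokens: 3

3


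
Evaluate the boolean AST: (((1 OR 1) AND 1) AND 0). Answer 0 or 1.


Step 1: Evaluate inner node
  1 OR 1 = 1
Step 2: Evaluate next node
  1 AND 1 = 1
Step 3: Evaluate root node
  1 AND 0 = 0

0


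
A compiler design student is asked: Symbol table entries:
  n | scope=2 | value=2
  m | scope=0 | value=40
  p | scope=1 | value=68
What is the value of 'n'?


Searching symbol table for 'n':
  n | scope=2 | value=2 <- MATCH
  m | scope=0 | value=40
  p | scope=1 | value=68
Found 'n' at scope 2 with value 2

2


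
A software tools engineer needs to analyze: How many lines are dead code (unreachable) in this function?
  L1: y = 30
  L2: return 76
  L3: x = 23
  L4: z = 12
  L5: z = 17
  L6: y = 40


Analyzing control flow:
  L1: reachable (before return)
  L2: reachable (return statement)
  L3: DEAD (after return at L2)
  L4: DEAD (after return at L2)
  L5: DEAD (after return at L2)
  L6: DEAD (after return at L2)
Return at L2, total lines = 6
Dead lines: L3 through L6
Count: 4

4


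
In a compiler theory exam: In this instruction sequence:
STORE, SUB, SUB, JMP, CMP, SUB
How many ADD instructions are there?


Scanning instruction sequence for ADD:
  Position 1: STORE
  Position 2: SUB
  Position 3: SUB
  Position 4: JMP
  Position 5: CMP
  Position 6: SUB
Matches at positions: []
Total ADD count: 0

0


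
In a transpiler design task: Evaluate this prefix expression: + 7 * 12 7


Parsing prefix expression: + 7 * 12 7
Step 1: Innermost operation '* 12 7'
  12 * 7 = 84
Step 2: Outer operation '+ 7 [84]'
  7 + 84 = 91

91


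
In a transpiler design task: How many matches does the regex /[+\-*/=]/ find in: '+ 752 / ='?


Pattern: /[+\-*/=]/ (operators)
Input: '+ 752 / ='
Scanning for matches:
  Match 1: '+'
  Match 2: '/'
  Match 3: '='
Total matches: 3

3


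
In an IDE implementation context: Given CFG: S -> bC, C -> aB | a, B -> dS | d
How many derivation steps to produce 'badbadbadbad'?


Grammar: S -> bC, C -> aB | a, B -> dS | d
Deriving 'badbadbadbad':
Step 1: S -> bC => bC
Step 2: C -> aB => baB
Step 3: B -> dS => badS
Step 4: S -> bC => badbC
Step 5: C -> aB => badbaB
Step 6: B -> dS => badbadS
Step 7: S -> bC => badbadbC
Step 8: C -> aB => badbadbaB
Step 9: B -> dS => badbadbadS
Step 10: S -> bC => badbadbadbC
Step 11: C -> aB => badbadbadbaB
Step 12: B -> d => badbadbadbad
Total derivation steps: 12

12


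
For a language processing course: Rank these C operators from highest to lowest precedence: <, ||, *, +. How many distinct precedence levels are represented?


Looking up precedence for each operator:
  < -> precedence 4
  || -> precedence 1
  * -> precedence 6
  + -> precedence 5
Sorted highest to lowest: *, +, <, ||
Distinct precedence values: [6, 5, 4, 1]
Number of distinct levels: 4

4


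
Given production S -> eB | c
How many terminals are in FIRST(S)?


Production: S -> eB | c
Examining each alternative for leading terminals:
  S -> eB : first terminal = 'e'
  S -> c : first terminal = 'c'
FIRST(S) = {c, e}
Count: 2

2


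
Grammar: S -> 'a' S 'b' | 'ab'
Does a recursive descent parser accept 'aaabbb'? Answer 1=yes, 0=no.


Grammar accepts strings of the form a^n b^n (n >= 1)
Word: 'aaabbb'
Counting: 3 a's and 3 b's
Check: 3 == 3? Yes
Derivation (S -> aSb applied 2 time(s), then S -> ab): S => aSb => aaSbb => aaabbb
Accepted

1


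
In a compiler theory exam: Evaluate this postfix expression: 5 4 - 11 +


Processing tokens left to right:
Push 5, Push 4
Pop 5 and 4, compute 5 - 4 = 1, push 1
Push 11
Pop 1 and 11, compute 1 + 11 = 12, push 12
Stack result: 12

12


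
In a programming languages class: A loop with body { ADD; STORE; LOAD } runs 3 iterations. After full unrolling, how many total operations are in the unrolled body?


Loop body operations: ADD, STORE, LOAD (3 ops per iteration)
Unrolling 3 iterations:
  Iteration 1: ADD, STORE, LOAD (3 ops)
  Iteration 2: ADD, STORE, LOAD (3 ops)
  Iteration 3: ADD, STORE, LOAD (3 ops)
Total: 3 iterations * 3 ops/iter = 9 operations

9


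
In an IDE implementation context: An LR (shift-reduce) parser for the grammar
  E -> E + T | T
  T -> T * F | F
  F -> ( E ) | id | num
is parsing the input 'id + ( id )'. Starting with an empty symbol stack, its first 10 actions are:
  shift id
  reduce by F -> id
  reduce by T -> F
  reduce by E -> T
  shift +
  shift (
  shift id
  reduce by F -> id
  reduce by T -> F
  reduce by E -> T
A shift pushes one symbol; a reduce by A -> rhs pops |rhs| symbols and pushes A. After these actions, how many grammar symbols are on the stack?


Tracking the symbol stack through each action:
  Action 1: shift 'id' : push -> stack = [id] (size 1)
  Action 2: reduce by F -> id : pop 1, push F -> stack = [F] (size 1)
  Action 3: reduce by T -> F : pop 1, push T -> stack = [T] (size 1)
  Action 4: reduce by E -> T : pop 1, push E -> stack = [E] (size 1)
  Action 5: shift '+' : push -> stack = [E, +] (size 2)
  Action 6: shift '(' : push -> stack = [E, +, (] (size 3)
  Action 7: shift 'id' : push -> stack = [E, +, (, id] (size 4)
  Action 8: reduce by F -> id : pop 1, push F -> stack = [E, +, (, F] (size 4)
  Action 9: reduce by T -> F : pop 1, push T -> stack = [E, +, (, T] (size 4)
  Action 10: reduce by E -> T : pop 1, push E -> stack = [E, +, (, E] (size 4)
Final stack size: 4

4


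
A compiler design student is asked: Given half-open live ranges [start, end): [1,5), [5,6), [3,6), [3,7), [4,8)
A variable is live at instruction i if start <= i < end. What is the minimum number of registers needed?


Live ranges:
  Var0: [1, 5)
  Var1: [5, 6)
  Var2: [3, 6)
  Var3: [3, 7)
  Var4: [4, 8)
Sweep-line events (position, delta, active):
  pos=1 start -> active=1
  pos=3 start -> active=2
  pos=3 start -> active=3
  pos=4 start -> active=4
  pos=5 end -> active=3
  pos=5 start -> active=4
  pos=6 end -> active=3
  pos=6 end -> active=2
  pos=7 end -> active=1
  pos=8 end -> active=0
Maximum simultaneous active: 4
Minimum registers needed: 4

4


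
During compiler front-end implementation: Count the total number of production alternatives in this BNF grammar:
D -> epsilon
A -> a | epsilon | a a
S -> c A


Counting alternatives per rule:
  D: 1 alternative(s)
  A: 3 alternative(s)
  S: 1 alternative(s)
Sum: 1 + 3 + 1 = 5

5


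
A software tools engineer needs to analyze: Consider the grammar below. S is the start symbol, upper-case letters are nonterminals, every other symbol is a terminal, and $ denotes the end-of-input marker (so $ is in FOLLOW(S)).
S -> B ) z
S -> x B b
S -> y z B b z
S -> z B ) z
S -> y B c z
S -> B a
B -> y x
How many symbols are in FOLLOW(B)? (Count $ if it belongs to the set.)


S is the start symbol and does not occur in any rule body, so FOLLOW(S) = {$}.
Examining every occurrence of B in a rule body:
  S -> B ) z : B is followed by terminal ')' -> add ')'
  S -> x B b : B is followed by terminal 'b' -> add 'b'
  S -> y z B b z : B is followed by terminal 'b' -> add 'b' (already in the set)
  S -> z B ) z : B is followed by terminal ')' -> add ')' (already in the set)
  S -> y B c z : B is followed by terminal 'c' -> add 'c'
  S -> B a : B is followed by terminal 'a' -> add 'a'
  B -> y x : B does not occur in the body -> contributes nothing
FOLLOW(B) = {), a, b, c}
Count: 4

4


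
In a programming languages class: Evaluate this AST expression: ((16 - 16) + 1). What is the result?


Expression: ((16 - 16) + 1)
Evaluating step by step:
  16 - 16 = 0
  0 + 1 = 1
Result: 1

1


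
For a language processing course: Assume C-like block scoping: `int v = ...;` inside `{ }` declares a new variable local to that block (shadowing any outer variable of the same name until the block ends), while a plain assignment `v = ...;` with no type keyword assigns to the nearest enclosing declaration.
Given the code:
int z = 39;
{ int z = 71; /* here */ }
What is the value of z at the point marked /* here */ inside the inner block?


Analyzing scoping rules:
Outer scope: declares z = 39
Inner block: 'int z = 71;' declares a NEW z that shadows the outer one
Inside the block the inner declaration is in scope -> 71
Result: 71

71


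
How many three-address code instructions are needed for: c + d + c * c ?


Expression: c + d + c * c
Generating three-address code (respecting * over +/- precedence):
  Instruction 1: t1 = c * c
  Instruction 2: t2 = c + d
  Instruction 3: t3 = t2 + t1
Total instructions: 3

3


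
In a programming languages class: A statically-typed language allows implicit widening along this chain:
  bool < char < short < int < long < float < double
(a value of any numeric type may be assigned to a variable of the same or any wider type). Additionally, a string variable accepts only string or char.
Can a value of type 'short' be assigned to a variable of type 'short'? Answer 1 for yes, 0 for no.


Target variable type: short
Source value type: short
Numeric ranks: short=2, short=2
Widening allowed iff rank(source) <= rank(target): 2 <= 2? Yes
Result: 1

1


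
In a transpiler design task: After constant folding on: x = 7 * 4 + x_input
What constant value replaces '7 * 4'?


Identifying constant sub-expression:
  Original: x = 7 * 4 + x_input
  7 and 4 are both compile-time constants
  Evaluating: 7 * 4 = 28
  After folding: x = 28 + x_input

28


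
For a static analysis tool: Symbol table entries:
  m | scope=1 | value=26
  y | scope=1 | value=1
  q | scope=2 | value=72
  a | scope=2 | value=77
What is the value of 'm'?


Searching symbol table for 'm':
  m | scope=1 | value=26 <- MATCH
  y | scope=1 | value=1
  q | scope=2 | value=72
  a | scope=2 | value=77
Found 'm' at scope 1 with value 26

26


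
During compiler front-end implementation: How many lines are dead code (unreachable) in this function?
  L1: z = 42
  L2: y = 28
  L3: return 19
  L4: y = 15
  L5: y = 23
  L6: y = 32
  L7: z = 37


Analyzing control flow:
  L1: reachable (before return)
  L2: reachable (before return)
  L3: reachable (return statement)
  L4: DEAD (after return at L3)
  L5: DEAD (after return at L3)
  L6: DEAD (after return at L3)
  L7: DEAD (after return at L3)
Return at L3, total lines = 7
Dead lines: L4 through L7
Count: 4

4


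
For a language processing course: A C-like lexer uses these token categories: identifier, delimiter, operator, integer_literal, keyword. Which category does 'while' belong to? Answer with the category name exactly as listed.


Token: 'while'
Checking categories:
  identifier: no
  integer_literal: no
  operator: no
  keyword: YES
  delimiter: no
Category: keyword

keyword


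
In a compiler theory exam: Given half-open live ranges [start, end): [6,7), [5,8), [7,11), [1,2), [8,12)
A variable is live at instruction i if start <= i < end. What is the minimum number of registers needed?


Live ranges:
  Var0: [6, 7)
  Var1: [5, 8)
  Var2: [7, 11)
  Var3: [1, 2)
  Var4: [8, 12)
Sweep-line events (position, delta, active):
  pos=1 start -> active=1
  pos=2 end -> active=0
  pos=5 start -> active=1
  pos=6 start -> active=2
  pos=7 end -> active=1
  pos=7 start -> active=2
  pos=8 end -> active=1
  pos=8 start -> active=2
  pos=11 end -> active=1
  pos=12 end -> active=0
Maximum simultaneous active: 2
Minimum registers needed: 2

2


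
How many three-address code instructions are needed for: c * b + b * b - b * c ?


Expression: c * b + b * b - b * c
Generating three-address code (respecting * over +/- precedence):
  Instruction 1: t1 = c * b
  Instruction 2: t2 = b * b
  Instruction 3: t3 = b * c
  Instruction 4: t4 = t1 + t2
  Instruction 5: t5 = t4 - t3
Total instructions: 5

5


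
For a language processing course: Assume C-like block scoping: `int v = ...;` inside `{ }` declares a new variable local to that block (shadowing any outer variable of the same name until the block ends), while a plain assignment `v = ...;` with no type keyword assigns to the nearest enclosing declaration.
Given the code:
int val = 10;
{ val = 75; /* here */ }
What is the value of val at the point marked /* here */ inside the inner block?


Analyzing scoping rules:
Outer scope: declares val = 10
Inner block: 'val = 75;' has no type keyword, so it is an assignment to the outer val (no shadowing)
Inside the block, after the assignment -> 75
Result: 75

75


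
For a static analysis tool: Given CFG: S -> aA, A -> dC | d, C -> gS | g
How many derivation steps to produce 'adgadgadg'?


Grammar: S -> aA, A -> dC | d, C -> gS | g
Deriving 'adgadgadg':
Step 1: S -> aA => aA
Step 2: A -> dC => adC
Step 3: C -> gS => adgS
Step 4: S -> aA => adgaA
Step 5: A -> dC => adgadC
Step 6: C -> gS => adgadgS
Step 7: S -> aA => adgadgaA
Step 8: A -> dC => adgadgadC
Step 9: C -> g => adgadgadg
Total derivation steps: 9

9


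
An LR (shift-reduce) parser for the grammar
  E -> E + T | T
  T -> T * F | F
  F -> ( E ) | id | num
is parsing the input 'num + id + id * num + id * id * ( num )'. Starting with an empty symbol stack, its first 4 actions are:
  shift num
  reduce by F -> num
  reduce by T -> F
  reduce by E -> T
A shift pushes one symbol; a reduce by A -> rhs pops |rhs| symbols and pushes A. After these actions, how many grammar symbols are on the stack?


Tracking the symbol stack through each action:
  Action 1: shift 'num' : push -> stack = [num] (size 1)
  Action 2: reduce by F -> num : pop 1, push F -> stack = [F] (size 1)
  Action 3: reduce by T -> F : pop 1, push T -> stack = [T] (size 1)
  Action 4: reduce by E -> T : pop 1, push E -> stack = [E] (size 1)
Final stack size: 1

1


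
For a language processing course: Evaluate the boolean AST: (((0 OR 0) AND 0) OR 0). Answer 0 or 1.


Step 1: Evaluate inner node
  0 OR 0 = 0
Step 2: Evaluate next node
  0 AND 0 = 0
Step 3: Evaluate root node
  0 OR 0 = 0

0


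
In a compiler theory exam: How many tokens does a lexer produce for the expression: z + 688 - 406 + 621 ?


Scanning 'z + 688 - 406 + 621'
Token 1: 'z' -> identifier
Token 2: '+' -> operator
Token 3: '688' -> integer_literal
Token 4: '-' -> operator
Token 5: '406' -> integer_literal
Token 6: '+' -> operator
Token 7: '621' -> integer_literal
Total tokens: 7

7


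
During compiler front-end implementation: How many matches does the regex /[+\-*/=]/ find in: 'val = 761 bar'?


Pattern: /[+\-*/=]/ (operators)
Input: 'val = 761 bar'
Scanning for matches:
  Match 1: '='
Total matches: 1

1
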